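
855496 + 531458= 1386954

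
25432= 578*44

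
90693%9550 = 4743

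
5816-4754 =1062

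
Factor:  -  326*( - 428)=2^3*107^1 * 163^1  =  139528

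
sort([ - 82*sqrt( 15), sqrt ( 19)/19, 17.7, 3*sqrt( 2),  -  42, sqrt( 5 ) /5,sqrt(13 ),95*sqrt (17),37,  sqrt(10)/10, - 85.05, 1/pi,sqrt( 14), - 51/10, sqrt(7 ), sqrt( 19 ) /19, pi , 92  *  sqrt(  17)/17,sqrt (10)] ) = [ - 82*sqrt(15 ), - 85.05, - 42, - 51/10,sqrt ( 19)/19 , sqrt(19) /19,sqrt(10) /10 , 1/pi,sqrt(5) /5,  sqrt( 7 ), pi,sqrt( 10), sqrt( 13 ), sqrt( 14 ),3*sqrt ( 2 ),17.7,92*sqrt(17)/17,37, 95*sqrt(17 )]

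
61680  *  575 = 35466000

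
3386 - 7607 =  - 4221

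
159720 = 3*53240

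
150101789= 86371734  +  63730055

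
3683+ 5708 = 9391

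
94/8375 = 94/8375 = 0.01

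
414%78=24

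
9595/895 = 1919/179 = 10.72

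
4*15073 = 60292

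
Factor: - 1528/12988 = - 2/17 = - 2^1 *17^ ( - 1)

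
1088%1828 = 1088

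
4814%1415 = 569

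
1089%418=253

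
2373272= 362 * 6556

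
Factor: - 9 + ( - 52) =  - 61^1 =-61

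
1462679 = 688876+773803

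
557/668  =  557/668 = 0.83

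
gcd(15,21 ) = 3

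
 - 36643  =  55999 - 92642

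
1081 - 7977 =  - 6896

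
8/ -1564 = - 1 + 389/391 = -0.01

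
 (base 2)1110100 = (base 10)116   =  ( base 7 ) 224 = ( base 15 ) 7B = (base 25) 4g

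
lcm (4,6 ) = 12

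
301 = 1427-1126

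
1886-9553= - 7667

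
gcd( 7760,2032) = 16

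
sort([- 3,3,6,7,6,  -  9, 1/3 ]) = [ - 9, - 3, 1/3, 3,6 , 6, 7 ]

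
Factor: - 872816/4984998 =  - 2^3 *3^(-1 )*7^1*7793^1*830833^( - 1 ) = - 436408/2492499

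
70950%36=30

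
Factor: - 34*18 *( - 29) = 2^2 * 3^2*17^1*29^1 = 17748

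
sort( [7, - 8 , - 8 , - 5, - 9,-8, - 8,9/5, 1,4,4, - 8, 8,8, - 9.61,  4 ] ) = [ - 9.61,  -  9, - 8, - 8, - 8, - 8, - 8, - 5, 1, 9/5,4, 4,4, 7,8,8 ]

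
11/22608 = 11/22608  =  0.00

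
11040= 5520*2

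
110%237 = 110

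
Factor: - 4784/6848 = -2^(-2 )*13^1*23^1*107^( - 1) = -299/428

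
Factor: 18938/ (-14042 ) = -7^(-1 )*59^(-1)*557^1=- 557/413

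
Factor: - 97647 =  - 3^1*11^2*269^1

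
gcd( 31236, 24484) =4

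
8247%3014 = 2219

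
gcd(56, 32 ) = 8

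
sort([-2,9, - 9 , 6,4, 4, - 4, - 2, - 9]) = [-9, -9,-4,-2, - 2, 4, 4,  6, 9 ]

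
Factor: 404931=3^1*43^2*73^1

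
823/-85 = - 823/85  =  - 9.68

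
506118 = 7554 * 67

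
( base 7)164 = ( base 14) 6B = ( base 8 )137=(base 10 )95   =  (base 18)55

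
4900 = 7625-2725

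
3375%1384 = 607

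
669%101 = 63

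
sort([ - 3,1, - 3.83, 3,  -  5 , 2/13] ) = [ - 5, - 3.83, - 3,2/13, 1, 3]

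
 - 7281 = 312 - 7593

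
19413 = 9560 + 9853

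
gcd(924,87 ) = 3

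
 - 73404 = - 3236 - 70168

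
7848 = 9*872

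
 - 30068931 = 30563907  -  60632838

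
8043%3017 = 2009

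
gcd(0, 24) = 24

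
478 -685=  - 207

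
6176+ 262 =6438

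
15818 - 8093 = 7725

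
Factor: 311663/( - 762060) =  - 2^( - 2 )*3^ (-1)*5^( - 1 )*11^1*13^( - 1 )*29^1 = -  319/780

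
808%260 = 28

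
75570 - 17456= 58114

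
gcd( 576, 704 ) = 64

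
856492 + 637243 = 1493735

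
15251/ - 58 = - 15251/58 = - 262.95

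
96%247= 96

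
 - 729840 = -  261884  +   - 467956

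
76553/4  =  76553/4 = 19138.25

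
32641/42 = 4663/6 = 777.17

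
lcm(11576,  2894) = 11576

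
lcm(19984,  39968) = 39968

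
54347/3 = 18115 + 2/3 = 18115.67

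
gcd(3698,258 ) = 86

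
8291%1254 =767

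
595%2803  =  595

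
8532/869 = 108/11 = 9.82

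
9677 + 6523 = 16200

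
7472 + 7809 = 15281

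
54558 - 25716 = 28842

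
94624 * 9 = 851616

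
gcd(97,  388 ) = 97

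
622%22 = 6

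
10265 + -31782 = -21517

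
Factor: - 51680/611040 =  - 3^( - 1) * 17^1*67^(  -  1) = - 17/201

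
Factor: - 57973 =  - 57973^1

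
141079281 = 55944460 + 85134821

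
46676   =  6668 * 7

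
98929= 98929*1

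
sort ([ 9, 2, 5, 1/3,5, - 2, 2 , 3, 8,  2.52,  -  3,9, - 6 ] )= [ - 6, - 3,-2 , 1/3,  2 , 2, 2.52,3 , 5,  5, 8,9,9] 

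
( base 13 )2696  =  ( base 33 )52k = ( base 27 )7FN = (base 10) 5531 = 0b1010110011011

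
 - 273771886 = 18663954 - 292435840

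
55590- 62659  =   - 7069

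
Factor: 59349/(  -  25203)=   -  73/31 = - 31^( - 1 )*73^1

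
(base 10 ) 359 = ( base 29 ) CB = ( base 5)2414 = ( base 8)547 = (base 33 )at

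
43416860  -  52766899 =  - 9350039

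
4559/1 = 4559 = 4559.00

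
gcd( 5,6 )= 1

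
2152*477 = 1026504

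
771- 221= 550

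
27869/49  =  568+37/49 = 568.76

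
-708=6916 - 7624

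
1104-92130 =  - 91026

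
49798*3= 149394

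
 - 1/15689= - 1 + 15688/15689 = -0.00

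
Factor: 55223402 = 2^1*13^1*47^1*45191^1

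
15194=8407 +6787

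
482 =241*2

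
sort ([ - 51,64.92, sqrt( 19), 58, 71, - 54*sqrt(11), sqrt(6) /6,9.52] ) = [ - 54*sqrt( 11),-51, sqrt( 6) /6, sqrt(19 ), 9.52,58, 64.92,  71]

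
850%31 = 13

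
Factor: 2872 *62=2^4* 31^1 * 359^1 = 178064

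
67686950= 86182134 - 18495184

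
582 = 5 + 577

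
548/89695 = 548/89695 = 0.01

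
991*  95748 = 94886268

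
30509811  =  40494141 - 9984330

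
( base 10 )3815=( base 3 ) 12020022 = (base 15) 11e5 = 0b111011100111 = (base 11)2959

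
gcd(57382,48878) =2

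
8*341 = 2728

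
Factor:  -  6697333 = -31^1*37^1*5839^1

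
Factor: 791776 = 2^5*109^1*227^1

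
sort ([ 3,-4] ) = [-4, 3] 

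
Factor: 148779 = 3^2 * 61^1 * 271^1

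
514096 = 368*1397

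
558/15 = 186/5 = 37.20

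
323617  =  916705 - 593088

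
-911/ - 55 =911/55 = 16.56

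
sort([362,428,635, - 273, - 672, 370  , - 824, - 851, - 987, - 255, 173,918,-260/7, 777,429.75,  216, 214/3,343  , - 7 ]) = [ - 987, - 851,-824, - 672,  -  273, - 255, - 260/7, - 7, 214/3,173, 216, 343, 362, 370, 428,  429.75, 635,777, 918]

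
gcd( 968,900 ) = 4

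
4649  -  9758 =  - 5109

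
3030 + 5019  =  8049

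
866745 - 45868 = 820877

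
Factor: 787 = 787^1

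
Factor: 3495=3^1*5^1*233^1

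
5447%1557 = 776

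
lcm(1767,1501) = 139593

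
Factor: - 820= - 2^2*5^1*41^1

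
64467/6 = 10744 +1/2 =10744.50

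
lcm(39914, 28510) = 199570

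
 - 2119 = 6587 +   -  8706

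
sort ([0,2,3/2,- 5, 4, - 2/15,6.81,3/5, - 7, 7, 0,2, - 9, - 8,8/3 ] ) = [ - 9,  -  8, - 7, - 5,- 2/15,0, 0, 3/5,  3/2,2, 2,8/3,4, 6.81,7 ] 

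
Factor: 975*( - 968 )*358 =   -  337880400 = - 2^4*3^1 * 5^2*11^2*13^1 * 179^1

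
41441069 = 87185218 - 45744149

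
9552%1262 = 718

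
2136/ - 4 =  - 534 + 0/1=- 534.00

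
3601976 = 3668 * 982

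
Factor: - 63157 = - 137^1*461^1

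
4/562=2/281 = 0.01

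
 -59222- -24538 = -34684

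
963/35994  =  321/11998 = 0.03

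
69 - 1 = 68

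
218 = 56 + 162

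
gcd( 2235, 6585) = 15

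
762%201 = 159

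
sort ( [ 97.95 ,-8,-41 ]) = [ - 41, -8,  97.95]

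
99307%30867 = 6706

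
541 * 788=426308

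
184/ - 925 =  - 1 + 741/925 = - 0.20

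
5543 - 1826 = 3717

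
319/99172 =319/99172  =  0.00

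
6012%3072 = 2940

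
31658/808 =15829/404  =  39.18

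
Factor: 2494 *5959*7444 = 2^3*29^1 * 43^1*59^1*101^1*1861^1= 110630837224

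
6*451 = 2706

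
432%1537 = 432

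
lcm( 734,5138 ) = 5138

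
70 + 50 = 120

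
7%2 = 1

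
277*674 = 186698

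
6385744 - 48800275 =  - 42414531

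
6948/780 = 579/65 = 8.91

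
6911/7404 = 6911/7404 = 0.93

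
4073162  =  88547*46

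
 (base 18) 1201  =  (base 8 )14521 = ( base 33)5VD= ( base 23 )c5i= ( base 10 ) 6481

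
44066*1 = 44066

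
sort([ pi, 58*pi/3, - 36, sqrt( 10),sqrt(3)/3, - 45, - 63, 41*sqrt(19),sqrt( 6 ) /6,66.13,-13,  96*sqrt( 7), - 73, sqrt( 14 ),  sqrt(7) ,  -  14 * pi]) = [ - 73, - 63, - 45,  -  14*pi, - 36  ,  -  13,sqrt ( 6) /6,sqrt(3 )/3,sqrt(7), pi,sqrt (10 ) , sqrt(14 ),58*pi/3 , 66.13, 41*sqrt(19),96*sqrt (7)]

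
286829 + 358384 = 645213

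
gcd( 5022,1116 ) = 558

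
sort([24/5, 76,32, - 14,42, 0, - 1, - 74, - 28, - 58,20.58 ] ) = [ - 74, - 58, - 28,-14, - 1, 0, 24/5,20.58, 32, 42, 76] 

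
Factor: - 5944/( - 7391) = 2^3 * 19^( - 1)*389^(-1) *743^1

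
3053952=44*69408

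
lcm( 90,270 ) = 270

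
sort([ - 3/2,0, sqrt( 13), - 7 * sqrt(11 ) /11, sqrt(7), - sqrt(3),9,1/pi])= [ - 7 * sqrt(11 )/11, - sqrt(3 ), - 3/2,0,  1/pi, sqrt ( 7),sqrt(13),9]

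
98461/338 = 291 + 103/338 = 291.30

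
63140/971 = 65 + 25/971 = 65.03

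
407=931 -524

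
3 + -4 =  - 1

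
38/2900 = 19/1450=0.01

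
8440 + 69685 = 78125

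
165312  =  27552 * 6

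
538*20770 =11174260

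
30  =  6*5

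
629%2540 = 629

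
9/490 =9/490 = 0.02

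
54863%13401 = 1259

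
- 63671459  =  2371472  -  66042931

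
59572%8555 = 8242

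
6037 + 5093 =11130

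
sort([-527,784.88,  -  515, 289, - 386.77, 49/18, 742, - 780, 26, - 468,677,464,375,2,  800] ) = [ - 780, - 527, - 515, - 468,  -  386.77,2,49/18,26, 289,375,464, 677,742,784.88 , 800]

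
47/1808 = 47/1808 = 0.03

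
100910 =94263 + 6647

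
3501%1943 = 1558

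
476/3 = 476/3 = 158.67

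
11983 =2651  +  9332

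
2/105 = 2/105 = 0.02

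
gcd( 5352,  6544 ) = 8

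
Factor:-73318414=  - 2^1*13^1*41^1*109^1 * 631^1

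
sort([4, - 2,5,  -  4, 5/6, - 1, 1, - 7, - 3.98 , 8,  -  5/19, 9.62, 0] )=[- 7,  -  4,- 3.98,-2, - 1 , -5/19, 0, 5/6, 1, 4, 5,  8, 9.62 ]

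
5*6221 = 31105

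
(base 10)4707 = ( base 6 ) 33443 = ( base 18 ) E99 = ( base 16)1263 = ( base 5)122312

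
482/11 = 43 + 9/11 = 43.82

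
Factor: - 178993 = - 17^1*10529^1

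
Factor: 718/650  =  359/325= 5^(  -  2)*13^(  -  1 )*359^1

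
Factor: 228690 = 2^1*3^3*5^1*7^1*11^2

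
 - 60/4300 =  - 1+212/215  =  - 0.01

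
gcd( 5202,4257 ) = 9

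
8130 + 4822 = 12952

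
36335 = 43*845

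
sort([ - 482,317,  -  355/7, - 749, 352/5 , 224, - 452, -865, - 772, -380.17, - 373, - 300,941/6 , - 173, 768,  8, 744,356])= [  -  865, - 772,-749, - 482 , - 452,  -  380.17 , -373, - 300, - 173, - 355/7, 8 , 352/5, 941/6,224,317,356  ,  744, 768] 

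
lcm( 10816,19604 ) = 313664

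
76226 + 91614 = 167840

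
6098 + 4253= 10351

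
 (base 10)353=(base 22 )G1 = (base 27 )D2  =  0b101100001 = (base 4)11201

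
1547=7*221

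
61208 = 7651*8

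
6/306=1/51  =  0.02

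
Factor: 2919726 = 2^1*3^4* 67^1*269^1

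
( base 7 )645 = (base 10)327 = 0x147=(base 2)101000111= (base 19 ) h4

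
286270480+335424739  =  621695219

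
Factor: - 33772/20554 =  - 2^1*43^( - 1 )* 239^( - 1)*8443^1 = - 16886/10277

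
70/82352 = 35/41176 =0.00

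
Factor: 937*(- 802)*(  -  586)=2^2 * 293^1 * 401^1*937^1 =440363764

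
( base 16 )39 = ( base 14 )41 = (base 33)1o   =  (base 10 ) 57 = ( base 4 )321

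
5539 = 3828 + 1711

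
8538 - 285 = 8253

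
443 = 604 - 161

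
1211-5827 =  - 4616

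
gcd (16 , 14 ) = 2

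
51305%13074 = 12083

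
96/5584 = 6/349 = 0.02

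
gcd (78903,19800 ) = 99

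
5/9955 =1/1991 =0.00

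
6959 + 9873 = 16832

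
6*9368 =56208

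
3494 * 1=3494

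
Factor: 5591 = 5591^1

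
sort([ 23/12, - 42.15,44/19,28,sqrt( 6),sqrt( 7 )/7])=[ - 42.15, sqrt( 7) /7,23/12,44/19 , sqrt( 6),28 ]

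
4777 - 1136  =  3641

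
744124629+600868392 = 1344993021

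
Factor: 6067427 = 6067427^1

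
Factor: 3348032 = 2^6*52313^1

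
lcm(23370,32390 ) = 1846230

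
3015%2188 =827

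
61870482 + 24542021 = 86412503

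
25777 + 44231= 70008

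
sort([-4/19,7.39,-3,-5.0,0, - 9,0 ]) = [-9, - 5.0, - 3, - 4/19,0, 0,7.39]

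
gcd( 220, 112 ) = 4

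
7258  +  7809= 15067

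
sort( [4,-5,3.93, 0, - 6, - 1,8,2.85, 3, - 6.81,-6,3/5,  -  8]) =[ - 8,-6.81,-6 , - 6,-5,-1,0,3/5,2.85,  3,3.93, 4, 8]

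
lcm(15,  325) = 975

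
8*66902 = 535216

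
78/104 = 3/4 = 0.75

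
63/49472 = 63/49472 = 0.00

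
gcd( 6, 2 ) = 2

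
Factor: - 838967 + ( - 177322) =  - 1016289=- 3^2*112921^1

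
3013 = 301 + 2712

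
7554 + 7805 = 15359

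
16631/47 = 16631/47 =353.85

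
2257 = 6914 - 4657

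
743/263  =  2 + 217/263 = 2.83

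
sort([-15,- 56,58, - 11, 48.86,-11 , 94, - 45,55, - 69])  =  [ - 69, - 56, - 45, - 15, - 11,-11,48.86,55, 58, 94]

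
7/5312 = 7/5312  =  0.00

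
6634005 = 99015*67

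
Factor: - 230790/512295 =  - 2^1*17^( - 1)*41^( - 1)*157^1  =  -314/697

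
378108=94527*4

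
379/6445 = 379/6445 =0.06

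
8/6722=4/3361 = 0.00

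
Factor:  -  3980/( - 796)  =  5^1  =  5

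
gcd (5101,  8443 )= 1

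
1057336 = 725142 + 332194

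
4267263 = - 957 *( - 4459)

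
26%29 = 26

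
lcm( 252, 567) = 2268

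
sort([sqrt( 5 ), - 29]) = [-29 , sqrt( 5 ) ]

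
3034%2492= 542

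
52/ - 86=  - 26/43= - 0.60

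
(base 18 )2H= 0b110101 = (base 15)38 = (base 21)2b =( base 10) 53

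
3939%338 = 221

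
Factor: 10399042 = 2^1*19^1*  131^1*2089^1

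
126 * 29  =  3654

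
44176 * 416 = 18377216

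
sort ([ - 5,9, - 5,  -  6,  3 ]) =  [ - 6, - 5,-5, 3, 9]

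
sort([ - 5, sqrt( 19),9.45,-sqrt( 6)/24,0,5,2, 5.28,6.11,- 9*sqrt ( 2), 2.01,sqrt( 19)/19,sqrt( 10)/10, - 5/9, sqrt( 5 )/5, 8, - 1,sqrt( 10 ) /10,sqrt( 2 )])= [ -9*sqrt( 2 ),-5, - 1,  -  5/9,  -  sqrt( 6)/24,0,sqrt ( 19)/19, sqrt( 10)/10, sqrt( 10 )/10,sqrt( 5 ) /5,sqrt( 2), 2,2.01,sqrt(19) , 5,5.28,6.11, 8, 9.45]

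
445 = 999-554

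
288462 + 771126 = 1059588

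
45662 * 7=319634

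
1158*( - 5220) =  - 6044760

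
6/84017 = 6/84017 = 0.00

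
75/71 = 1 + 4/71 = 1.06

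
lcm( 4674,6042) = 247722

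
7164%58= 30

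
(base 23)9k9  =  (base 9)7151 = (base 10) 5230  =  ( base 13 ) 24c4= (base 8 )12156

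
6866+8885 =15751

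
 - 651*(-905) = 589155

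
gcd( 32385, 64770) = 32385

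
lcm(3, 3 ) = 3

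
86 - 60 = 26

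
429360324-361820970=67539354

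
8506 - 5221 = 3285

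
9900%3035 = 795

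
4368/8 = 546 = 546.00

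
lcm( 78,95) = 7410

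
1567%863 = 704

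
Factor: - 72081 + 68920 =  - 29^1*109^1 = - 3161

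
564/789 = 188/263 = 0.71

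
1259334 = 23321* 54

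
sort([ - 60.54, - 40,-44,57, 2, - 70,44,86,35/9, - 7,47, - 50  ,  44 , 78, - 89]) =[ - 89, - 70,-60.54, - 50, - 44, - 40, -7,2,35/9, 44,44,47, 57,78,  86] 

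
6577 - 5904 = 673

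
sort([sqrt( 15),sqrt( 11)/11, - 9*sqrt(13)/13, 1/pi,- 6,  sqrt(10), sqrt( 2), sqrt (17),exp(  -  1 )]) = [-6, - 9* sqrt (13) /13, sqrt( 11 ) /11,1/pi,exp(-1), sqrt( 2),sqrt(10),sqrt( 15 ),  sqrt( 17)]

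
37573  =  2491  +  35082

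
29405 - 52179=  - 22774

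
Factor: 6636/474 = 2^1 * 7^1 = 14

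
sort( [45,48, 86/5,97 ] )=[ 86/5,45,48,97 ] 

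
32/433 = 32/433 = 0.07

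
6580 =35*188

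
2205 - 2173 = 32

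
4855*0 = 0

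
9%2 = 1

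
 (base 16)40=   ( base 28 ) 28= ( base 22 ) 2K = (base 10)64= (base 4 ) 1000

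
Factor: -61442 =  - 2^1*31^1*991^1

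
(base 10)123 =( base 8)173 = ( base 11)102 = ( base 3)11120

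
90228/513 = 175+151/171=175.88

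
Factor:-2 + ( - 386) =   -  2^2*97^1 = - 388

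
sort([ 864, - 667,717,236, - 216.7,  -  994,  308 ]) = [ - 994,- 667, - 216.7, 236,  308, 717, 864 ] 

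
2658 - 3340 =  - 682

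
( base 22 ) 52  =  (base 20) 5C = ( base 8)160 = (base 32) 3G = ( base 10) 112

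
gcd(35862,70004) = 86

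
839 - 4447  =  -3608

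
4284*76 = 325584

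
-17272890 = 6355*(-2718)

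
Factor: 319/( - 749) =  - 7^(-1)*11^1*29^1*107^( - 1)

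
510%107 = 82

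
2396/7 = 2396/7 = 342.29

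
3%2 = 1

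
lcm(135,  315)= 945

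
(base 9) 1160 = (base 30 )SO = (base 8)1540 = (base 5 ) 11424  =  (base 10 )864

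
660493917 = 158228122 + 502265795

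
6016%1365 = 556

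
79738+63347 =143085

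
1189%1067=122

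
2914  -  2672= 242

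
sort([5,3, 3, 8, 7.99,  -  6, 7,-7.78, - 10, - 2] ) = [-10, - 7.78, - 6,- 2 , 3, 3, 5, 7,7.99 , 8] 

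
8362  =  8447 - 85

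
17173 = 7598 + 9575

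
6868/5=6868/5 =1373.60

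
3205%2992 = 213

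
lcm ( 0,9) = 0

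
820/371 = 820/371 = 2.21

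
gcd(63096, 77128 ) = 8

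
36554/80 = 18277/40 = 456.93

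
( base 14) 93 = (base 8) 201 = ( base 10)129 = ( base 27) 4l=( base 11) 108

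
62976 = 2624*24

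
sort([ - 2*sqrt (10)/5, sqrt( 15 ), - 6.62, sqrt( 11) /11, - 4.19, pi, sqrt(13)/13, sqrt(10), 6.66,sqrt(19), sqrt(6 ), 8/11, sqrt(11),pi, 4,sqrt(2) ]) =[ - 6.62 , - 4.19,  -  2*sqrt(10)/5, sqrt(13 ) /13, sqrt( 11)/11,8/11, sqrt(2 ), sqrt (6), pi,pi , sqrt( 10), sqrt(11),sqrt(15 ), 4,sqrt(19)  ,  6.66]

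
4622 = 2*2311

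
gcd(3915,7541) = 1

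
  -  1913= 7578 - 9491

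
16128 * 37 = 596736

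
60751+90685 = 151436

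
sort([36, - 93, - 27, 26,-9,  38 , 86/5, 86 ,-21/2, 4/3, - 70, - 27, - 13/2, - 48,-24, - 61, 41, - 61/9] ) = [-93,-70,-61,-48, - 27, -27 ,-24, -21/2, - 9, - 61/9, - 13/2 , 4/3,86/5 , 26,36, 38, 41, 86]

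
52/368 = 13/92 = 0.14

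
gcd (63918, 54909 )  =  9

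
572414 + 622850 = 1195264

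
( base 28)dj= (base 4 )11333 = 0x17F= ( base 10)383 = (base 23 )gf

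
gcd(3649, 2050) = 41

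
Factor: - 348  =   - 2^2*3^1*29^1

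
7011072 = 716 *9792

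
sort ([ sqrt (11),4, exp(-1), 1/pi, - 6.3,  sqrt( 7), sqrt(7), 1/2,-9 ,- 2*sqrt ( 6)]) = [ - 9,  -  6.3, - 2 * sqrt(6 ), 1/pi, exp(  -  1 ),1/2,sqrt( 7), sqrt(7 ), sqrt( 11 ), 4]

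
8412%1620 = 312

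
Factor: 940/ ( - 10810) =- 2/23 = - 2^1*23^( - 1) 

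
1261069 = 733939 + 527130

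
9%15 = 9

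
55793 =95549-39756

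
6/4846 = 3/2423 = 0.00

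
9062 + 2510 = 11572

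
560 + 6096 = 6656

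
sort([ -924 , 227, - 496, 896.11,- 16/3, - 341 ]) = [ - 924,-496 , - 341, - 16/3,227,896.11 ]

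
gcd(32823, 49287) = 21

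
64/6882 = 32/3441 = 0.01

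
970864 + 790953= 1761817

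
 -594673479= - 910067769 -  - 315394290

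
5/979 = 5/979 = 0.01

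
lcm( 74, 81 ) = 5994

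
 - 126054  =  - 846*149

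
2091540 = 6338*330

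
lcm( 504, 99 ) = 5544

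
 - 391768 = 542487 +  - 934255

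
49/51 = 49/51 = 0.96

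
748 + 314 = 1062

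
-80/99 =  - 80/99 =- 0.81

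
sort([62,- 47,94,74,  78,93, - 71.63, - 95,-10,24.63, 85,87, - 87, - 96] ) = [ - 96, - 95, - 87, - 71.63,- 47, - 10,24.63,62, 74 , 78,85,87,93,94]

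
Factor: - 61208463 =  - 3^1 * 3779^1*5399^1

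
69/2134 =69/2134 = 0.03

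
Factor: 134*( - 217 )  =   - 29078  =  -2^1*7^1*31^1*67^1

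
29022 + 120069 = 149091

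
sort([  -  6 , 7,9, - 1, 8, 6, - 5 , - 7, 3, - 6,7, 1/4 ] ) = [ - 7,-6, - 6 , - 5, - 1, 1/4 , 3, 6, 7, 7, 8,9]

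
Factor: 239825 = 5^2*53^1*181^1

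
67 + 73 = 140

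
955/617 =1 + 338/617=1.55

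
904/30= 30 + 2/15 = 30.13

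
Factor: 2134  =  2^1*11^1 * 97^1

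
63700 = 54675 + 9025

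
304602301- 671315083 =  - 366712782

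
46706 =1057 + 45649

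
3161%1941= 1220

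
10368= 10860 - 492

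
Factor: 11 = 11^1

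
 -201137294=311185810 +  - 512323104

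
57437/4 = 57437/4 = 14359.25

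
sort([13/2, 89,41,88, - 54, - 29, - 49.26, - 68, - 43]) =[ - 68, - 54, - 49.26, - 43, - 29, 13/2, 41, 88,  89] 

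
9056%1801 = 51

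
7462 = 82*91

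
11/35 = 11/35 = 0.31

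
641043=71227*9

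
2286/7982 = 1143/3991 = 0.29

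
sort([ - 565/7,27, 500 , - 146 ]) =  [ - 146, - 565/7 , 27,  500 ]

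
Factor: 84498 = 2^1*3^1 * 14083^1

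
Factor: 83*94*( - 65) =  - 2^1 * 5^1*13^1 * 47^1 * 83^1 = - 507130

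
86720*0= 0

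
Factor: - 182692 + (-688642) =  - 871334 = -2^1 * 29^1 * 83^1*181^1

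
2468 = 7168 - 4700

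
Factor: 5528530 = 2^1* 5^1 * 7^1*78979^1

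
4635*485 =2247975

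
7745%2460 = 365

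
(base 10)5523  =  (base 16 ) 1593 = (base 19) F5D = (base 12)3243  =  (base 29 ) 6GD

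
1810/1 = 1810 = 1810.00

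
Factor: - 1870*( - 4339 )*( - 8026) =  - 65122402180 = - 2^2*5^1*11^1*17^1 *4013^1 * 4339^1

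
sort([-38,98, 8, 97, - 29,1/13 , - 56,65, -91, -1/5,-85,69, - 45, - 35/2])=[ - 91, - 85, - 56, - 45, - 38,  -  29,-35/2,-1/5 , 1/13, 8,65, 69, 97, 98 ]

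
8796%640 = 476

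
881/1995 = 881/1995 = 0.44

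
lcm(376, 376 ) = 376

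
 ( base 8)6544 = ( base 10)3428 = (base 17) BEB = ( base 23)6B1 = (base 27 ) 4IQ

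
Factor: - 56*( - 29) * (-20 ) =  - 32480= -2^5*5^1 *7^1*29^1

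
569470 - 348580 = 220890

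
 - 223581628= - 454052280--230470652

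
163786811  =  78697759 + 85089052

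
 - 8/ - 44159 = 8/44159 =0.00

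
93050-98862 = -5812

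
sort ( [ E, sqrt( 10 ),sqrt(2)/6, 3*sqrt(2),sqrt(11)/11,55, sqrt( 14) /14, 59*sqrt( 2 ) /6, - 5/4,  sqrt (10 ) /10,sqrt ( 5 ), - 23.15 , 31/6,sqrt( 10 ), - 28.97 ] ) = [ - 28.97, - 23.15, - 5/4, sqrt ( 2 )/6, sqrt(14 ) /14,  sqrt( 11) /11, sqrt( 10) /10,sqrt(5),E, sqrt(10 ),sqrt (10 ),3*sqrt( 2), 31/6, 59 * sqrt(  2)/6, 55 ] 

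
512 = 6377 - 5865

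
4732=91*52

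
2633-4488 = -1855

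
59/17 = 3 +8/17 = 3.47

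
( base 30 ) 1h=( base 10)47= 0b101111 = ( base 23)21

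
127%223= 127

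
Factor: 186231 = 3^1*23^1*2699^1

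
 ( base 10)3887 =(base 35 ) 362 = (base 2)111100101111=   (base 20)9e7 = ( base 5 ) 111022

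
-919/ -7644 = 919/7644 = 0.12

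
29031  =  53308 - 24277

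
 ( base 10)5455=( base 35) 4fu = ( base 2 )1010101001111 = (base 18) GF1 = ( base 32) 5AF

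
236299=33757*7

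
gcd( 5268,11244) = 12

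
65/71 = 65/71 = 0.92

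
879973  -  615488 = 264485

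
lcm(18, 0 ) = 0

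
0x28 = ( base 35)15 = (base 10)40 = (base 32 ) 18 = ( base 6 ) 104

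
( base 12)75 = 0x59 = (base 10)89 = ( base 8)131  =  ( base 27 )38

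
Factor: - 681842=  - 2^1*7^1*113^1*431^1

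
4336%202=94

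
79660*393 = 31306380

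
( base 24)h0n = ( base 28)CEF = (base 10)9815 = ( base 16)2657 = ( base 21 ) 1158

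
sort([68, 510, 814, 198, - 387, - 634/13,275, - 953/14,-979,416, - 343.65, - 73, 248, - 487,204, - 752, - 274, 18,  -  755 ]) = [ - 979, - 755, - 752, - 487, - 387, - 343.65, - 274, - 73, - 953/14,  -  634/13, 18, 68, 198,  204, 248, 275 , 416, 510, 814 ] 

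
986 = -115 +1101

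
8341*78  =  650598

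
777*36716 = 28528332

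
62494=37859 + 24635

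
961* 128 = 123008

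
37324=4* 9331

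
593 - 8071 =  - 7478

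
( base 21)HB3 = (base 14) 2B63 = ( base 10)7731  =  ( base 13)3699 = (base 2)1111000110011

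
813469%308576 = 196317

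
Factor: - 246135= - 3^1*5^1*61^1*269^1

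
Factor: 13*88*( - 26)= - 2^4*11^1*13^2 = - 29744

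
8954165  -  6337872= 2616293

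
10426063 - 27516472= - 17090409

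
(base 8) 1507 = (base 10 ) 839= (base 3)1011002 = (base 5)11324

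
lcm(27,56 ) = 1512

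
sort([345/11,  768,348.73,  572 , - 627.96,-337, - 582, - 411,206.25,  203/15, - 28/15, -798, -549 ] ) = [-798,-627.96,- 582, - 549,  -  411, - 337, - 28/15, 203/15,345/11,206.25,348.73,572, 768 ]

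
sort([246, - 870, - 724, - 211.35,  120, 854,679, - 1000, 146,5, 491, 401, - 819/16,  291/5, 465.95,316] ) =[ - 1000, - 870,- 724, - 211.35,- 819/16,5,291/5, 120 , 146, 246,  316, 401,465.95,491, 679, 854 ]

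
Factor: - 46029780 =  - 2^2*3^2*5^1*19^1*43^1*313^1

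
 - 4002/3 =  - 1334=- 1334.00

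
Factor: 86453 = 86453^1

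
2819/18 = 156 + 11/18= 156.61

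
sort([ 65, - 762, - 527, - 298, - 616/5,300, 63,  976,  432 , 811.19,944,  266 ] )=[-762,-527, - 298, - 616/5, 63, 65, 266,300, 432, 811.19, 944, 976 ]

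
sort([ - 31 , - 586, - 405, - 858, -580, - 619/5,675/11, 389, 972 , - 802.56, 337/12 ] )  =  [ - 858, - 802.56, - 586, - 580, -405, - 619/5, - 31,337/12,675/11,389, 972]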